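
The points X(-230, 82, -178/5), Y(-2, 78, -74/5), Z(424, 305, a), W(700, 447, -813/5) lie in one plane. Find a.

-531/5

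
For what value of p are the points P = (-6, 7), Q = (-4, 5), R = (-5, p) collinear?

6

The three points are collinear iff det[PQ; PR] = 0.
This determinant is linear in p: (2)p + (-12) = 0, so p = 6.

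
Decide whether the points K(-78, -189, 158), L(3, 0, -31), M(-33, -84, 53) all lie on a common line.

KL = (81, 189, -189), KM = (45, 105, -105).
Each component of KM is 5/9 times the corresponding component of KL, so KM = 5/9·KL and the points are collinear.

Yes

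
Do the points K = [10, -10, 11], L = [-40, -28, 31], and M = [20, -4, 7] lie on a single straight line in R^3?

No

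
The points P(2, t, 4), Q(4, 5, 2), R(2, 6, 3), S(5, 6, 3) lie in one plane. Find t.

The points are coplanar iff PQ · (PR × PS) = 0.
Expanding, this is linear in t: (-3)t + (21) = 0.
So t = 7.

7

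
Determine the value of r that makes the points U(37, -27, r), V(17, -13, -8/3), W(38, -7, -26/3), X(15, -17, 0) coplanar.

Coplanarity ⇔ det[UV; UW; UX] = 0.
Expanding, this is linear in r: (72)r + (-264) = 0.
So r = 11/3.

11/3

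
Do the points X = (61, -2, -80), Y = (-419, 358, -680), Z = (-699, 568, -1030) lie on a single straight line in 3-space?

Yes

XY = (-480, 360, -600), XZ = (-760, 570, -950).
Each component of XZ is 19/12 times the corresponding component of XY, so XZ = 19/12·XY and the points are collinear.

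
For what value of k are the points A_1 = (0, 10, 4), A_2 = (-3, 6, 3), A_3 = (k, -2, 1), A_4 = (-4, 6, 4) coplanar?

Coplanarity ⇔ det[A_1A_2; A_1A_3; A_1A_4] = 0.
Expanding, this is linear in k: (4)k + (36) = 0.
So k = -9.

-9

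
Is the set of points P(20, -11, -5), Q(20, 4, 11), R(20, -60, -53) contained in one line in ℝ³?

PQ = (0, 15, 16), PR = (0, -49, -48).
Comparing components 2 and 3: (15)(-48) − (16)(-49) = 64 ≠ 0, so PQ and PR are not parallel and the points are not collinear.

No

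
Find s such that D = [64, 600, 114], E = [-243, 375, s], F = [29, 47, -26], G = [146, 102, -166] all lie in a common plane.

Normal to plane DFG: n = (85120, -21280, 62776); plane equation n·P = -163856.
Requiring n·E = -163856: (62776)s + (-28664160) = -163856.
So s = 454.

454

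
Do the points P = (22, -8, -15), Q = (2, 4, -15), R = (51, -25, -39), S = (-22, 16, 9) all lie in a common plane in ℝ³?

With P as base: PQ = (-20, 12, 0), PR = (29, -17, -24), PS = (-44, 24, 24).
PR × PS = (168, 360, -52).
PQ · (PR × PS) = 960.
Since 960 ≠ 0, the four points are not coplanar.

No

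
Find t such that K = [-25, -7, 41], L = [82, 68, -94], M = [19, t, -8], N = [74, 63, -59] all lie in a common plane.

24

Normal to plane KLN: n = (1950, -2665, 65); plane equation n·P = -27430.
Requiring n·M = -27430: (-2665)t + (36530) = -27430.
So t = 24.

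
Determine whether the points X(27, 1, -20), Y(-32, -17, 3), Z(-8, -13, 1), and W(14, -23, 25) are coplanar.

With X as base: XY = (-59, -18, 23), XZ = (-35, -14, 21), XW = (-13, -24, 45).
XZ × XW = (-126, 1302, 658).
XY · (XZ × XW) = -868.
Since -868 ≠ 0, the four points are not coplanar.

No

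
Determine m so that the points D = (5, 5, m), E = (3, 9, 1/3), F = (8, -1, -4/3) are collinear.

-1/3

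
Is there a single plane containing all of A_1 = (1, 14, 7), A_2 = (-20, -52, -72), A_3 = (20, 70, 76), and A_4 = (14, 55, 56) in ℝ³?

Yes

A normal to the plane through A_1, A_2, A_3 is n = A_1A_2 × A_1A_3 = (-130, -52, 78).
The plane has equation n·P = -312. For A_4: n·A_4 = -312.
Equal, so A_4 lies in the plane and all four are coplanar.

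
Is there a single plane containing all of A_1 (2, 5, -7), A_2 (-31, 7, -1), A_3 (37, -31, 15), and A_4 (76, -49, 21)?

Yes

The four points are coplanar iff the 3×3 determinant with rows A_1A_2, A_1A_3, A_1A_4 is zero.
Rows: (-33, 2, 6), (35, -36, 22), (74, -54, 28).
Expanding along the first row: (-33)(180) − (2)(-648) + (6)(774) = 0.
Zero determinant ⇒ coplanar.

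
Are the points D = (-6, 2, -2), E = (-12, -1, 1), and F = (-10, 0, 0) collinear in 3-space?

Yes

DE = (-6, -3, 3), DF = (-4, -2, 2).
Each component of DF is 2/3 times the corresponding component of DE, so DF = 2/3·DE and the points are collinear.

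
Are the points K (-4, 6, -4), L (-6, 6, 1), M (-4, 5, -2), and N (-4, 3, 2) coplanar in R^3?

The four points are coplanar iff the 3×3 determinant with rows KL, KM, KN is zero.
Rows: (-2, 0, 5), (0, -1, 2), (0, -3, 6).
Expanding along the first row: (-2)(0) − (0)(0) + (5)(0) = 0.
Zero determinant ⇒ coplanar.

Yes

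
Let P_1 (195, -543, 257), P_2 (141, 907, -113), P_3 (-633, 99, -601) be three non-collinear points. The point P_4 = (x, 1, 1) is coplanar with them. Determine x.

39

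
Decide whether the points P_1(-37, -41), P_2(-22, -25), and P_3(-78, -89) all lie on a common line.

P_1P_2 = (15, 16), P_1P_3 = (-41, -48).
Twice the signed area of △P_1P_2P_3 is (15)(-48) − (16)(-41) = -64.
The area is nonzero, so the three points are not collinear.

No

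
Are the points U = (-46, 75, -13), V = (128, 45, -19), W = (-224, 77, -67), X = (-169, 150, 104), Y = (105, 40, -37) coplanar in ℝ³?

The plane through U, V, W has normal n = UV × UW = (1632, 10464, -4992) and equation n·P = 774624.
Checking the remaining points: n·X = 774624, n·Y = 774624.
All equal 774624, so all 5 points lie in one plane.

Yes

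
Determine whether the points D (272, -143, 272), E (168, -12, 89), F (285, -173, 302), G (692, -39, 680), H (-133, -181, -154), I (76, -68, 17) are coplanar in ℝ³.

The plane through D, E, F has normal n = DE × DF = (-1560, 741, 1417) and equation n·P = -144859.
Checking the remaining points: n·G = -144859, n·H = -144859, n·I = -144859.
All equal -144859, so all 6 points lie in one plane.

Yes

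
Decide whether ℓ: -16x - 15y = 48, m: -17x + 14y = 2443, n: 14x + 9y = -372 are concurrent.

The three lines meet at one point iff the augmented coefficient matrix [aᵢ bᵢ cᵢ] has rank < 3, i.e. its determinant vanishes.
Here the determinant is 198.
Nonzero, so no common point exists.

No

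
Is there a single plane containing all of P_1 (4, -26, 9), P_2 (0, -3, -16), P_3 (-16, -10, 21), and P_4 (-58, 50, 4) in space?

A normal to the plane through P_1, P_2, P_3 is n = P_1P_2 × P_1P_3 = (676, 548, 396).
The plane has equation n·P = -7980. For P_4: n·P_4 = -10224.
-10224 ≠ -7980, so P_4 is off the plane.

No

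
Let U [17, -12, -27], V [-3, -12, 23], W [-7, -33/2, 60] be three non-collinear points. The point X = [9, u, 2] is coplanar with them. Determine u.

A normal to the plane is n = UV × UW = (225, 540, 90).
X lies in the plane iff n · UX = 0.
This gives (540)u + (7290) = 0, so u = -27/2.

-27/2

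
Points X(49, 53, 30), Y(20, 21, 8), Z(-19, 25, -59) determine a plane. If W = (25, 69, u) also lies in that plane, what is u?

Coplanarity requires XY · (XZ × XW) = 0.
XY = (-29, -32, -22), XZ = (-68, -28, -89); the triple product is linear in u with coefficient -1364 and constant term -30008.
Setting it to zero: u = -22.

-22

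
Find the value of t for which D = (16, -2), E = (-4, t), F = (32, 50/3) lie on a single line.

Collinearity: (E − D) must be parallel to (F − D) = (16, 56/3).
Cross-multiplying the components: (t − (-2))·(16) = (-20)·(56/3).
Solving gives t = -76/3.

-76/3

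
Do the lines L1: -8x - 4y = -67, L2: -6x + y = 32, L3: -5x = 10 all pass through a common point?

No

The three lines meet at one point iff the augmented coefficient matrix [aᵢ bᵢ cᵢ] has rank < 3, i.e. its determinant vanishes.
Here the determinant is -15.
Nonzero, so no common point exists.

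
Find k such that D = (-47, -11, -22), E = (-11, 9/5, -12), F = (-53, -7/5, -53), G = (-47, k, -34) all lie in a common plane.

-31/5

The points are coplanar iff DE · (DF × DG) = 0.
Expanding, this is linear in k: (1056)k + (32736/5) = 0.
So k = -31/5.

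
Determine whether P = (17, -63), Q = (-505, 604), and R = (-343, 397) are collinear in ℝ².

Yes

PQ = (-522, 667), PR = (-360, 460).
det[PQ; PR] = (-522)(460) − (667)(-360) = 0.
The determinant is zero, so the points are collinear.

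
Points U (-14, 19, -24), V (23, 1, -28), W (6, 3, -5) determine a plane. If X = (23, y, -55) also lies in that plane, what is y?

9

A normal to the plane is n = UV × UW = (-406, -783, -232).
X lies in the plane iff n · UX = 0.
This gives (-783)y + (7047) = 0, so y = 9.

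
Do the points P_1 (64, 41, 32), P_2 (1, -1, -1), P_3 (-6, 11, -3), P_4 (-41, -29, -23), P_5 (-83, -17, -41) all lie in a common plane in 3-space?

Yes

The plane through P_1, P_2, P_3 has normal n = P_1P_2 × P_1P_3 = (480, 105, -1050) and equation n·P = 1425.
Checking the remaining points: n·P_4 = 1425, n·P_5 = 1425.
All equal 1425, so all 5 points lie in one plane.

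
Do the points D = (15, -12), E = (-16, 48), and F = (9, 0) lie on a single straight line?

DE = (-31, 60), DF = (-6, 12).
Twice the signed area of △DEF is (-31)(12) − (60)(-6) = -12.
The area is nonzero, so the three points are not collinear.

No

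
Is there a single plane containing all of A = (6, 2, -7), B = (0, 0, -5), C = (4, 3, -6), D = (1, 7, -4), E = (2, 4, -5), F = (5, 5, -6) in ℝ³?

The plane through A, B, C has normal n = AB × AC = (-4, 2, -10) and equation n·P = 50.
Checking the remaining points: n·D = 50, n·E = 50, n·F = 50.
All equal 50, so all 6 points lie in one plane.

Yes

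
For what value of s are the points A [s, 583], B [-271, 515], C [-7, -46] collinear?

The three points are collinear iff det[AB; AC] = 0.
This determinant is linear in s: (561)s + (169983) = 0, so s = -303.

-303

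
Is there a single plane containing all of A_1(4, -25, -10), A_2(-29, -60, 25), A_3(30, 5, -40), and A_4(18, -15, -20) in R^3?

Yes

The four points are coplanar iff the 3×3 determinant with rows A_1A_2, A_1A_3, A_1A_4 is zero.
Rows: (-33, -35, 35), (26, 30, -30), (14, 10, -10).
Expanding along the first row: (-33)(0) − (-35)(160) + (35)(-160) = 0.
Zero determinant ⇒ coplanar.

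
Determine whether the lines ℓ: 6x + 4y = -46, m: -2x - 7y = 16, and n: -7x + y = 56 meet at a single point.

Lines aᵢx + bᵢy = cᵢ with pairwise distinct directions are concurrent exactly when det[aᵢ bᵢ cᵢ] = 0.
Here the determinant is -102.
Nonzero, so no common point exists.

No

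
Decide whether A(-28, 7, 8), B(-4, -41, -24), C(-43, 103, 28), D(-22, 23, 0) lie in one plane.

Yes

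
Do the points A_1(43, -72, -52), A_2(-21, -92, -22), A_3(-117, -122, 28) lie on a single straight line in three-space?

A_1A_2 = (-64, -20, 30), A_1A_3 = (-160, -50, 80).
A_1A_2 × A_1A_3 = (-100, 320, 0).
The cross product is nonzero, so the points do not lie on one line.

No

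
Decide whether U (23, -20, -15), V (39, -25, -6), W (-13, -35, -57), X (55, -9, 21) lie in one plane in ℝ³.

No

With U as base: UV = (16, -5, 9), UW = (-36, -15, -42), UX = (32, 11, 36).
UW × UX = (-78, -48, 84).
UV · (UW × UX) = -252.
Since -252 ≠ 0, the four points are not coplanar.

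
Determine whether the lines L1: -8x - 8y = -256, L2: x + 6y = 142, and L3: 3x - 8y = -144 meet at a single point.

No

Intersecting L1 and L2: solving the 2×2 system gives (x, y) = (10, 22).
Substitute into L3: (3)(10) + (-8)(22) = -146.
But L3 requires -144 ≠ -146, so the three lines have no common point.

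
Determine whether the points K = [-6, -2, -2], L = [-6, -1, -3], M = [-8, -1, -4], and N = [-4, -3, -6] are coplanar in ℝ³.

The four points are coplanar iff the 3×3 determinant with rows KL, KM, KN is zero.
Rows: (0, 1, -1), (-2, 1, -2), (2, -1, -4).
Expanding along the first row: (0)(-6) − (1)(12) + (-1)(0) = -12.
Nonzero ⇒ not coplanar.

No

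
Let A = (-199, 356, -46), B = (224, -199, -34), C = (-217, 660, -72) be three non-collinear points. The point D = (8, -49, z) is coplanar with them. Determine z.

-28

A normal to the plane is n = AB × AC = (10782, 10782, 118602).
D lies in the plane iff n · AD = 0.
This gives (118602)z + (3320856) = 0, so z = -28.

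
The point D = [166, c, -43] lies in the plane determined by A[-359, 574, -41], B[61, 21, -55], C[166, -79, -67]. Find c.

-187

The plane through A, B, C has equation 5236x + 3570y + 16065z = -489209.
Substituting D: (3570)c + (178381) = -489209, so c = -187.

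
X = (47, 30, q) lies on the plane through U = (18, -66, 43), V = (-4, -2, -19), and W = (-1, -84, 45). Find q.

Coplanarity requires UV · (UW × UX) = 0.
UV = (-22, 64, -62), UW = (-19, -18, 2); the triple product is linear in q with coefficient 1612 and constant term 19344.
Setting it to zero: q = -12.

-12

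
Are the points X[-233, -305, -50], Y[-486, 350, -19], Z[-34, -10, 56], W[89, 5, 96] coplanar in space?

With X as base: XY = (-253, 655, 31), XZ = (199, 295, 106), XW = (322, 310, 146).
XZ × XW = (10210, 5078, -33300).
XY · (XZ × XW) = -289340.
Since -289340 ≠ 0, the four points are not coplanar.

No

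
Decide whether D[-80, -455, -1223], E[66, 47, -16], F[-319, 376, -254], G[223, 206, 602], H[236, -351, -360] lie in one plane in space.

No

The plane through D, E, F has normal n = DE × DF = (-516579, -429947, 241304) and equation n·P = -58162587.
Checking the remaining points: n·G = -58501191, n·H = -57870687.
Since n·G = -58501191 ≠ -58162587, G is off the plane and the points are not all coplanar.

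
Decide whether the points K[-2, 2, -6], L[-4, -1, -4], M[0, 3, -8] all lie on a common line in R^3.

No

KL = (-2, -3, 2), KM = (2, 1, -2).
KL × KM = (4, 0, 4).
The cross product is nonzero, so the points do not lie on one line.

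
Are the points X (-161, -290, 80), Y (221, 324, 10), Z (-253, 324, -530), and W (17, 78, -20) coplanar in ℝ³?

Yes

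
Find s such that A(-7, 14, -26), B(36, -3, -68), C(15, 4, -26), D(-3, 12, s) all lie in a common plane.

Coplanarity ⇔ det[AB; AC; AD] = 0.
Expanding, this is linear in s: (-56)s + (-1288) = 0.
So s = -23.

-23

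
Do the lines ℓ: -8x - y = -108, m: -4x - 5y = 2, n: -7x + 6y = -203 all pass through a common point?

Intersecting ℓ and m: solving the 2×2 system gives (x, y) = (271/18, -112/9).
Substitute into n: (-7)(271/18) + (6)(-112/9) = -3241/18.
But n requires -203 ≠ -3241/18, so the three lines have no common point.

No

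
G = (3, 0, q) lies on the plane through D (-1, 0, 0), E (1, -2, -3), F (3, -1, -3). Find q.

-2

The plane through D, E, F has equation 3x − 6y + 6z = -3.
Substituting G: (6)q + (9) = -3, so q = -2.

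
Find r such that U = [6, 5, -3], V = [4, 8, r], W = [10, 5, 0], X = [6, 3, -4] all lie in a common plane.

Normal to plane UWX: n = (6, 4, -8); plane equation n·P = 80.
Requiring n·V = 80: (-8)r + (56) = 80.
So r = -3.

-3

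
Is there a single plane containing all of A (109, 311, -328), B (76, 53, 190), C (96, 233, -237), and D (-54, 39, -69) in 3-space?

With A as base: AB = (-33, -258, 518), AC = (-13, -78, 91), AD = (-163, -272, 259).
AC × AD = (4550, -11466, -9178).
AB · (AC × AD) = -1946126.
Since -1946126 ≠ 0, the four points are not coplanar.

No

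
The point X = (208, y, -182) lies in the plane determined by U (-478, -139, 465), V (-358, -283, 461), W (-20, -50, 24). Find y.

The plane through U, V, W has equation 63860x + 51088y + 76632z = -1992432.
Substituting X: (51088)y + (-664144) = -1992432, so y = -26.

-26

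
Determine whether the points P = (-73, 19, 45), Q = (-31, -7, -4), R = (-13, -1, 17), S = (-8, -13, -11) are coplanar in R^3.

With P as base: PQ = (42, -26, -49), PR = (60, -20, -28), PS = (65, -32, -56).
PR × PS = (224, 1540, -620).
PQ · (PR × PS) = -252.
Since -252 ≠ 0, the four points are not coplanar.

No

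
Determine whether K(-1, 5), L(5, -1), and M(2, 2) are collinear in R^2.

Yes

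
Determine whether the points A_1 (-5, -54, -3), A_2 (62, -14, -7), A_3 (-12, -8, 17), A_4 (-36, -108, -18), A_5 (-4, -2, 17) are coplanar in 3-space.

No

The plane through A_1, A_2, A_3 has normal n = A_1A_2 × A_1A_3 = (984, -1312, 3362) and equation n·P = 55842.
Checking the remaining points: n·A_4 = 45756, n·A_5 = 55842.
Since n·A_4 = 45756 ≠ 55842, A_4 is off the plane and the points are not all coplanar.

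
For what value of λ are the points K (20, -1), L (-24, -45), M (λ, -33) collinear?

Collinearity: (M − K) must be parallel to (L − K) = (-44, -44).
Cross-multiplying the components: (λ − 20)·(-44) = (-32)·(-44).
Solving gives λ = -12.

-12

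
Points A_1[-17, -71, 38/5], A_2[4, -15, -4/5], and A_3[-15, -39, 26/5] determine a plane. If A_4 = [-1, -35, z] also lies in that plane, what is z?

Coplanarity requires A_1A_2 · (A_1A_3 × A_1A_4) = 0.
A_1A_2 = (21, 56, -42/5), A_1A_3 = (2, 32, -12/5); the triple product is linear in z with coefficient 560 and constant term -896.
Setting it to zero: z = 8/5.

8/5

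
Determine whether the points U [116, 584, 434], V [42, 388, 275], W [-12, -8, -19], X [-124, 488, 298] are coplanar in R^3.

Yes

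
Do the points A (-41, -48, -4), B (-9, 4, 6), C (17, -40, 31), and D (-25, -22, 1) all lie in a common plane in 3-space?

Yes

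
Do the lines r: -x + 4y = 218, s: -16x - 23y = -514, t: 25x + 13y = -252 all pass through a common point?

Intersecting r and s: solving the 2×2 system gives (x, y) = (-34, 46).
Substitute into t: (25)(-34) + (13)(46) = -252.
This equals -252, so (-34, 46) lies on all three lines and they are concurrent.

Yes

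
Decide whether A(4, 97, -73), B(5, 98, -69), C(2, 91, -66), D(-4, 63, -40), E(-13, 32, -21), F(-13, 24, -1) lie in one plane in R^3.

No

The plane through A, B, C has normal n = AB × AC = (31, -15, -4) and equation n·P = -1039.
Checking the remaining points: n·D = -909, n·E = -799, n·F = -759.
Since n·D = -909 ≠ -1039, D is off the plane and the points are not all coplanar.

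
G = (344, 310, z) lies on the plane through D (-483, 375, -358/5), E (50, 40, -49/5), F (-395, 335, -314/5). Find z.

-87/5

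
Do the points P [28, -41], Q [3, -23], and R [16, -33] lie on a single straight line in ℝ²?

No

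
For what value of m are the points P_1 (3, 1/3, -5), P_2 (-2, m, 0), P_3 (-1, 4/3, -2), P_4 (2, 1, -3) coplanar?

2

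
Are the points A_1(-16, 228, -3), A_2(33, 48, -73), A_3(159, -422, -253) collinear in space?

No

A_1A_2 = (49, -180, -70), A_1A_3 = (175, -650, -250).
A_1A_2 × A_1A_3 = (-500, 0, -350).
The cross product is nonzero, so the points do not lie on one line.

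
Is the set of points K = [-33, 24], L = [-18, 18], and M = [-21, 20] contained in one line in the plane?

No

KL = (15, -6), KM = (12, -4).
det[KL; KM] = (15)(-4) − (-6)(12) = 12.
The determinant is nonzero, so they are not collinear.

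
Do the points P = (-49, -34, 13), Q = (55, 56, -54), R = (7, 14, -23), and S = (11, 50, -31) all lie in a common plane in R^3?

Yes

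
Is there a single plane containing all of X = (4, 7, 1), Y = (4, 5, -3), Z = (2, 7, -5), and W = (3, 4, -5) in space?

With X as base: XY = (0, -2, -4), XZ = (-2, 0, -6), XW = (-1, -3, -6).
XZ × XW = (-18, -6, 6).
XY · (XZ × XW) = -12.
Since -12 ≠ 0, the four points are not coplanar.

No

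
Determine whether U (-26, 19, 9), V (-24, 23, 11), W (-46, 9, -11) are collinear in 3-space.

No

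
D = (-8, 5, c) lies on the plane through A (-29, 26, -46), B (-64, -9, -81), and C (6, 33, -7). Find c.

A normal to the plane is n = AB × AC = (-1120, 140, 980).
D lies in the plane iff n · AD = 0.
This gives (980)c + (18620) = 0, so c = -19.

-19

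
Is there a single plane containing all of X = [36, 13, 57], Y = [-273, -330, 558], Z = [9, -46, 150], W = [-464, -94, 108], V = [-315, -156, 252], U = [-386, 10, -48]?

Yes

The plane through X, Y, Z has normal n = XY × XZ = (-2340, 15210, 8970) and equation n·P = 624780.
Checking the remaining points: n·W = 624780, n·V = 624780, n·U = 624780.
All equal 624780, so all 6 points lie in one plane.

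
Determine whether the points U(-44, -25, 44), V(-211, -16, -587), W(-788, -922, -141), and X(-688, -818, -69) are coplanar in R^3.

With U as base: UV = (-167, 9, -631), UW = (-744, -897, -185), UX = (-644, -793, -113).
UW × UX = (-45344, 35068, 12324).
UV · (UW × UX) = 111616.
Since 111616 ≠ 0, the four points are not coplanar.

No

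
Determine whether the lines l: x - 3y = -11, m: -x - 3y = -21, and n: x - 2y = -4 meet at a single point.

No

The three lines meet at one point iff the augmented coefficient matrix [aᵢ bᵢ cᵢ] has rank < 3, i.e. its determinant vanishes.
Here the determinant is -10.
Nonzero, so no common point exists.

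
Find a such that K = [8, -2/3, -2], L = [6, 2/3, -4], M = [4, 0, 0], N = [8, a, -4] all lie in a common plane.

0

Coplanarity ⇔ det[KL; KM; KN] = 0.
Expanding, this is linear in a: (12)a + (0) = 0.
So a = 0.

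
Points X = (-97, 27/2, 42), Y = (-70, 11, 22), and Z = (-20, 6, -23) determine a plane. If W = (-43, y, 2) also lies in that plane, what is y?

17/2

A normal to the plane is n = XY × XZ = (25/2, 215, -10).
W lies in the plane iff n · XW = 0.
This gives (215)y + (-3655/2) = 0, so y = 17/2.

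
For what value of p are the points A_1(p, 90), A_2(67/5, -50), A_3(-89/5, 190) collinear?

-24/5

The three points are collinear iff det[A_1A_2; A_1A_3] = 0.
This determinant is linear in p: (-240)p + (-1152) = 0, so p = -24/5.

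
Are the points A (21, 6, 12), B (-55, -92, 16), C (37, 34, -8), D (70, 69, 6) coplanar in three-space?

A normal to the plane through A, B, C is n = AB × AC = (1848, -1456, -560).
The plane has equation n·P = 23352. For D: n·D = 25536.
25536 ≠ 23352, so D is off the plane.

No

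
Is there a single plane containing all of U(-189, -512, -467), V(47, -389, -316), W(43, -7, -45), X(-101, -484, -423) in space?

No

A normal to the plane through U, V, W is n = UV × UW = (-24349, -64560, 90644).
The plane has equation n·P = -4674067. For X: n·X = -4636123.
-4636123 ≠ -4674067, so X is off the plane.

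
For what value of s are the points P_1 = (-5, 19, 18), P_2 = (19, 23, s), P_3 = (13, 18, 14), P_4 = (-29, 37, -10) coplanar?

2

The points are coplanar iff P_1P_2 · (P_1P_3 × P_1P_4) = 0.
Expanding, this is linear in s: (300)s + (-600) = 0.
So s = 2.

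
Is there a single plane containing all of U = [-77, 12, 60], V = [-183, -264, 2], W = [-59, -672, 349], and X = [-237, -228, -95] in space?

Yes

A normal to the plane through U, V, W is n = UV × UW = (-119436, 29590, 77472).
The plane has equation n·P = 14199972. For X: n·X = 14199972.
Equal, so X lies in the plane and all four are coplanar.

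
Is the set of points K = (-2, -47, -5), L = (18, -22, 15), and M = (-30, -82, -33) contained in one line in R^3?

KL = (20, 25, 20), KM = (-28, -35, -28).
KL × KM = (0, 0, 0).
The cross product vanishes, so the three points are collinear.

Yes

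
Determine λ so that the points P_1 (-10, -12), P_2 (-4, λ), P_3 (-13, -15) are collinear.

-6

The three points are collinear iff det[P_1P_2; P_1P_3] = 0.
This determinant is linear in λ: (3)λ + (18) = 0, so λ = -6.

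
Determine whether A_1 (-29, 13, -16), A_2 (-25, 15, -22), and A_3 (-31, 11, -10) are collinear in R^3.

No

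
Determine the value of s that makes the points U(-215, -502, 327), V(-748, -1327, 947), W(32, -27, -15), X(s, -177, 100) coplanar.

-74

Coplanarity ⇔ det[UV; UW; UX] = 0.
Expanding, this is linear in s: (-12350)s + (-913900) = 0.
So s = -74.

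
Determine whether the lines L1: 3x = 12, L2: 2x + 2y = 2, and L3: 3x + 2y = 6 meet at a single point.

Yes

The three lines meet at one point iff the augmented coefficient matrix [aᵢ bᵢ cᵢ] has rank < 3, i.e. its determinant vanishes.
Here the determinant is 0.
It vanishes, so the lines are concurrent at (4, -3).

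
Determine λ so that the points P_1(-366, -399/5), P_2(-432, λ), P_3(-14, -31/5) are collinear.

The three points are collinear iff det[P_1P_2; P_1P_3] = 0.
This determinant is linear in λ: (-352)λ + (-164736/5) = 0, so λ = -468/5.

-468/5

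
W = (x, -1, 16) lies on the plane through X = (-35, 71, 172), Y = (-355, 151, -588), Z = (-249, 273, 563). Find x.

37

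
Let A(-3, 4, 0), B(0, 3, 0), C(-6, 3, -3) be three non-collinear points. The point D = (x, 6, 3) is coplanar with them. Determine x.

-3

Coplanarity requires AB · (AC × AD) = 0.
AB = (3, -1, 0), AC = (-3, -1, -3); the triple product is linear in x with coefficient 3 and constant term 9.
Setting it to zero: x = -3.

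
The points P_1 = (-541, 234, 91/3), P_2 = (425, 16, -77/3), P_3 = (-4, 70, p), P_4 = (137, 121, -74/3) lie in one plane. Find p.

Coplanarity ⇔ det[P_1P_2; P_1P_3; P_1P_4] = 0.
Expanding, this is linear in p: (-38646)p + (618336) = 0.
So p = 16.

16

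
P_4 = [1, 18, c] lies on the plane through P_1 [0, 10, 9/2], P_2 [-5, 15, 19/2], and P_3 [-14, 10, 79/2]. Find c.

-10

The plane through P_1, P_2, P_3 has equation 175x + 105y + 70z = 1365.
Substituting P_4: (70)c + (2065) = 1365, so c = -10.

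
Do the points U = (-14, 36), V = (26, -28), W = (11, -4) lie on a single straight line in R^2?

UV = (40, -64), UW = (25, -40).
det[UV; UW] = (40)(-40) − (-64)(25) = 0.
The determinant is zero, so the points are collinear.

Yes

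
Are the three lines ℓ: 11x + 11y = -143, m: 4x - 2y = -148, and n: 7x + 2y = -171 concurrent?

Lines aᵢx + bᵢy = cᵢ with pairwise distinct directions are concurrent exactly when det[aᵢ bᵢ cᵢ] = 0.
Here the determinant is 0.
It vanishes, so the lines are concurrent at (-29, 16).

Yes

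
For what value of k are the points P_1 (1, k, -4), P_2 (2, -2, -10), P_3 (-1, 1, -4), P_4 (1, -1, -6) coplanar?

Coplanarity ⇔ det[P_1P_2; P_1P_3; P_1P_4] = 0.
Expanding, this is linear in k: (-6)k + (-6) = 0.
So k = -1.

-1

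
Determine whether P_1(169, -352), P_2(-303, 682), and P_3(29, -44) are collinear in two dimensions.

P_1P_2 = (-472, 1034), P_1P_3 = (-140, 308).
If collinear, P_1P_3 would be a scalar multiple of P_1P_2. But (-472)·(308) ≠ (1034)·(-140) (difference -616), so they are not parallel; the points are not collinear.

No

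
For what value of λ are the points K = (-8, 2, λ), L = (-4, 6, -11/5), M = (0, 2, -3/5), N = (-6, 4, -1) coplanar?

1/5

The points are coplanar iff KL · (KM × KN) = 0.
Expanding, this is linear in λ: (16)λ + (-16/5) = 0.
So λ = 1/5.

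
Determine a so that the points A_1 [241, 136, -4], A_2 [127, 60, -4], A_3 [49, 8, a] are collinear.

-4

Direction A_1A_2 = (-114, -76, 0). From the x-coordinate of A_3, the parameter along the line is τ = (49 − 241)/(-114) = 32/19.
Then a = (-4) + 32/19·(0) = -4.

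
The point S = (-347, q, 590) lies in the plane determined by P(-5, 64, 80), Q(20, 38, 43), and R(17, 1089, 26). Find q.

232

A normal to the plane is n = PQ × PR = (39329, 536, 26197).
S lies in the plane iff n · PS = 0.
This gives (536)q + (-124352) = 0, so q = 232.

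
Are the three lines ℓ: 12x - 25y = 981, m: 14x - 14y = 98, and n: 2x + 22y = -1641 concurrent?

No

The three lines meet at one point iff the augmented coefficient matrix [aᵢ bᵢ cᵢ] has rank < 3, i.e. its determinant vanishes.
Here the determinant is 182.
Nonzero, so no common point exists.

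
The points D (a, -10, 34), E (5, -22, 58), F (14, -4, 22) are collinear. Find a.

11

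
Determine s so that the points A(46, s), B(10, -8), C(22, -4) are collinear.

4

The three points are collinear iff det[AB; AC] = 0.
This determinant is linear in s: (12)s + (-48) = 0, so s = 4.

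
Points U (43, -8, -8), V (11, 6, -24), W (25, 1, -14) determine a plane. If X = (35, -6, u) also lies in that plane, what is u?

The plane through U, V, W has equation 60x + 96y − 36z = 2100.
Substituting X: (-36)u + (1524) = 2100, so u = -16.

-16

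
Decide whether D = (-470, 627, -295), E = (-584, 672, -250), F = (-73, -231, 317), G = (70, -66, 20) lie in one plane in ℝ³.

With D as base: DE = (-114, 45, 45), DF = (397, -858, 612), DG = (540, -693, 315).
DF × DG = (153846, 205425, 188199).
DE · (DF × DG) = 174636.
Since 174636 ≠ 0, the four points are not coplanar.

No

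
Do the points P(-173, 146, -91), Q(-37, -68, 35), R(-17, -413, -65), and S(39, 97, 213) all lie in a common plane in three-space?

With P as base: PQ = (136, -214, 126), PR = (156, -559, 26), PS = (212, -49, 304).
PR × PS = (-168662, -41912, 110864).
PQ · (PR × PS) = 0.
The scalar triple product vanishes, so the four points are coplanar.

Yes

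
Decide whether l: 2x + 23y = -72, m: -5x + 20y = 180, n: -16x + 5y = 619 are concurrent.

No

Lines aᵢx + bᵢy = cᵢ with pairwise distinct directions are concurrent exactly when det[aᵢ bᵢ cᵢ] = 0.
Here the determinant is 6665.
Nonzero, so no common point exists.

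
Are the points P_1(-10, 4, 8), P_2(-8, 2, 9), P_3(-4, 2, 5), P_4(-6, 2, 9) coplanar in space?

No

A normal to the plane through P_1, P_2, P_3 is n = P_1P_2 × P_1P_3 = (8, 12, 8).
The plane has equation n·P = 32. For P_4: n·P_4 = 48.
48 ≠ 32, so P_4 is off the plane.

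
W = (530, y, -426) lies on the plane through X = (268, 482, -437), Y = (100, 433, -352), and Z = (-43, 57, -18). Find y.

375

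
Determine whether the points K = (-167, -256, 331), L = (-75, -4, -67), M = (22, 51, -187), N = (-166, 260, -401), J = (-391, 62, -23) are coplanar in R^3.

The plane through K, L, M has normal n = KL × KM = (-8350, -27566, -19384) and equation n·P = 2035242.
Checking the remaining points: n·N = 1991924, n·J = 2001590.
Since n·N = 1991924 ≠ 2035242, N is off the plane and the points are not all coplanar.

No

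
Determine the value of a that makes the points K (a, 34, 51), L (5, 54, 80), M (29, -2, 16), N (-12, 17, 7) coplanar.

Coplanarity ⇔ det[KL; KM; KN] = 0.
Expanding, this is linear in a: (-1720)a + (12040) = 0.
So a = 7.

7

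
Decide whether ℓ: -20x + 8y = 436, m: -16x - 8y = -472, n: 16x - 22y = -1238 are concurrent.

Yes

The three lines meet at one point iff the augmented coefficient matrix [aᵢ bᵢ cᵢ] has rank < 3, i.e. its determinant vanishes.
Here the determinant is 0.
It vanishes, so the lines are concurrent at (1, 57).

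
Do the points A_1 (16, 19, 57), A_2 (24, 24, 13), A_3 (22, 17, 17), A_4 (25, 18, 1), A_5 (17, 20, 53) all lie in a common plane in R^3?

The plane through A_1, A_2, A_3 has normal n = A_1A_2 × A_1A_3 = (-288, 56, -46) and equation n·P = -6166.
Checking the remaining points: n·A_4 = -6238, n·A_5 = -6214.
Since n·A_4 = -6238 ≠ -6166, A_4 is off the plane and the points are not all coplanar.

No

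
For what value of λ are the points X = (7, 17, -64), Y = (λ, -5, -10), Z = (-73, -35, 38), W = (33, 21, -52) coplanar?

Coplanarity ⇔ det[XY; XZ; XW] = 0.
Expanding, this is linear in λ: (-1032)λ + (-16512) = 0.
So λ = -16.

-16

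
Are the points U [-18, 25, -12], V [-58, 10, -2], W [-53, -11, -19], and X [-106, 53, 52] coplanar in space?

The four points are coplanar iff the 3×3 determinant with rows UV, UW, UX is zero.
Rows: (-40, -15, 10), (-35, -36, -7), (-88, 28, 64).
Expanding along the first row: (-40)(-2108) − (-15)(-2856) + (10)(-4148) = 0.
Zero determinant ⇒ coplanar.

Yes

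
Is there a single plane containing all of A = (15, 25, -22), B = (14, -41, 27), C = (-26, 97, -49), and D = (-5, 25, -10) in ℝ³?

The four points are coplanar iff the 3×3 determinant with rows AB, AC, AD is zero.
Rows: (-1, -66, 49), (-41, 72, -27), (-20, 0, 12).
Expanding along the first row: (-1)(864) − (-66)(-1032) + (49)(1440) = 1584.
Nonzero ⇒ not coplanar.

No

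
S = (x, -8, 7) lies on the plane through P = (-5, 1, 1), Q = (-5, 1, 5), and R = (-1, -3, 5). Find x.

4

A normal to the plane is n = PQ × PR = (16, 16, 0).
S lies in the plane iff n · PS = 0.
This gives (16)x + (-64) = 0, so x = 4.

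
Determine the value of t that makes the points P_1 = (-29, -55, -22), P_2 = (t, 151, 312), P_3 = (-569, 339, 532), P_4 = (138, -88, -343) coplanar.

-331

Coplanarity ⇔ det[P_1P_2; P_1P_3; P_1P_4] = 0.
Expanding, this is linear in t: (-108192)t + (-35811552) = 0.
So t = -331.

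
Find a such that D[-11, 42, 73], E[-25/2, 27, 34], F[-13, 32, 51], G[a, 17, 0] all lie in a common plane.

Coplanarity ⇔ det[DE; DF; DG] = 0.
Expanding, this is linear in a: (-60)a + (-690) = 0.
So a = -23/2.

-23/2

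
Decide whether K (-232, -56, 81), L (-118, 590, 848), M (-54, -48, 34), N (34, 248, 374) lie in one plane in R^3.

Yes

A normal to the plane through K, L, M is n = KL × KM = (-36498, 141884, -114076).
The plane has equation n·P = -8718124. For N: n·N = -8718124.
Equal, so N lies in the plane and all four are coplanar.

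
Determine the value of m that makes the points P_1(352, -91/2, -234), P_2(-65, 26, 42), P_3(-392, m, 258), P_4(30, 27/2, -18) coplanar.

Normal to plane P_1P_2P_4: n = (-840, 1200, -1580); plane equation n·P = 19440.
Requiring n·P_3 = 19440: (1200)m + (-78360) = 19440.
So m = 163/2.

163/2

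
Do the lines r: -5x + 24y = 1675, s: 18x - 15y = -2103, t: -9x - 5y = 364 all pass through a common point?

Yes

Lines aᵢx + bᵢy = cᵢ with pairwise distinct directions are concurrent exactly when det[aᵢ bᵢ cᵢ] = 0.
Here the determinant is 0.
It vanishes, so the lines are concurrent at (-71, 55).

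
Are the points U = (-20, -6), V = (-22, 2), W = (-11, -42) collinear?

UV = (-2, 8), UW = (9, -36).
Twice the signed area of △UVW is (-2)(-36) − (8)(9) = 0.
The triangle is degenerate (zero area), so the points are collinear.

Yes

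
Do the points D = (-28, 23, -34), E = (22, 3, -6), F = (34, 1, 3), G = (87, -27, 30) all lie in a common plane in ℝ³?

A normal to the plane through D, E, F is n = DE × DF = (-124, -114, 140).
The plane has equation n·P = -3910. For G: n·G = -3510.
-3510 ≠ -3910, so G is off the plane.

No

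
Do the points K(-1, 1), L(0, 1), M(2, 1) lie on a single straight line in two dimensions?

Yes

KL = (1, 0), KM = (3, 0).
det[KL; KM] = (1)(0) − (0)(3) = 0.
The determinant is zero, so the points are collinear.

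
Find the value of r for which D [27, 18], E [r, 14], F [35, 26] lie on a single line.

23

The three points are collinear iff det[DE; DF] = 0.
This determinant is linear in r: (8)r + (-184) = 0, so r = 23.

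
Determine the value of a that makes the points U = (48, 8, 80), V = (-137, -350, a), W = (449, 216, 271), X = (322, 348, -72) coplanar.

366

The points are coplanar iff UV · (UW × UX) = 0.
Expanding, this is linear in a: (79348)a + (-29041368) = 0.
So a = 366.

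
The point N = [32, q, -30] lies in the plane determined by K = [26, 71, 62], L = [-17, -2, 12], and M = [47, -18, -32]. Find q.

The plane through K, L, M has equation 2412x − 5092y + 5360z = 33500.
Substituting N: (-5092)q + (-83616) = 33500, so q = -23.

-23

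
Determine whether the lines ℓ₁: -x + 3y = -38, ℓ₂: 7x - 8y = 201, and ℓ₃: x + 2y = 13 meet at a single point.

Yes

Intersecting ℓ₁ and ℓ₂: solving the 2×2 system gives (x, y) = (23, -5).
Substitute into ℓ₃: (1)(23) + (2)(-5) = 13.
This equals 13, so (23, -5) lies on all three lines and they are concurrent.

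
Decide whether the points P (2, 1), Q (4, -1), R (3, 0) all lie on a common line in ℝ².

Yes

PQ = (2, -2), PR = (1, -1).
det[PQ; PR] = (2)(-1) − (-2)(1) = 0.
The determinant is zero, so the points are collinear.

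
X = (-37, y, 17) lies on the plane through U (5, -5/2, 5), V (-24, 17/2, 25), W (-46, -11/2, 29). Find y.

-41/2

A normal to the plane is n = UV × UW = (324, -324, 648).
X lies in the plane iff n · UX = 0.
This gives (-324)y + (-6642) = 0, so y = -41/2.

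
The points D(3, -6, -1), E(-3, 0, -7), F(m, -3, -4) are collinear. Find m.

0

Collinearity requires DE × DF = 0; each component is linear in m.
The y-component gives (-6)m + (0) = 0, so m = 0.
The remaining components then also vanish.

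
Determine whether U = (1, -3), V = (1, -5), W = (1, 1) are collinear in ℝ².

UV = (0, -2), UW = (0, 4).
Twice the signed area of △UVW is (0)(4) − (-2)(0) = 0.
The triangle is degenerate (zero area), so the points are collinear.

Yes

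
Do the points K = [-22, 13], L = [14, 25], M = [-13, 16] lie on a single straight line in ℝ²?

Yes

KL = (36, 12), KM = (9, 3).
det[KL; KM] = (36)(3) − (12)(9) = 0.
The determinant is zero, so the points are collinear.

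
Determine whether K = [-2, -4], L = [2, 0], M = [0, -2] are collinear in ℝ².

KL = (4, 4), KM = (2, 2).
det[KL; KM] = (4)(2) − (4)(2) = 0.
The determinant is zero, so the points are collinear.

Yes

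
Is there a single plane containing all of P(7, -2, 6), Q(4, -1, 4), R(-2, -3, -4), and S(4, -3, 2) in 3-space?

With P as base: PQ = (-3, 1, -2), PR = (-9, -1, -10), PS = (-3, -1, -4).
PR × PS = (-6, -6, 6).
PQ · (PR × PS) = 0.
The scalar triple product vanishes, so the four points are coplanar.

Yes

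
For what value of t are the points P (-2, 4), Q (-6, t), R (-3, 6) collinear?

Collinearity: (Q − P) must be parallel to (R − P) = (-1, 2).
Cross-multiplying the components: (t − 4)·(-1) = (-4)·(2).
Solving gives t = 12.

12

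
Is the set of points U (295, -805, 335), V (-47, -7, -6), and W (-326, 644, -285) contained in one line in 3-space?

UV = (-342, 798, -341), UW = (-621, 1449, -620).
Comparing components 2 and 3: (798)(-620) − (-341)(1449) = -651 ≠ 0, so UV and UW are not parallel and the points are not collinear.

No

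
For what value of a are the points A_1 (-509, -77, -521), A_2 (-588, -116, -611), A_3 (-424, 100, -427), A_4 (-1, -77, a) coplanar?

Coplanarity ⇔ det[A_1A_2; A_1A_3; A_1A_4] = 0.
Expanding, this is linear in a: (-10668)a + (672084) = 0.
So a = 63.

63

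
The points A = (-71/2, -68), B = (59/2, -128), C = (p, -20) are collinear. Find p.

-175/2

Collinearity: (C − A) must be parallel to (B − A) = (65, -60).
Cross-multiplying the components: (p − (-71/2))·(-60) = (48)·(65).
Solving gives p = -175/2.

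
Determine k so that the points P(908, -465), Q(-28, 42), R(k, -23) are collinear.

92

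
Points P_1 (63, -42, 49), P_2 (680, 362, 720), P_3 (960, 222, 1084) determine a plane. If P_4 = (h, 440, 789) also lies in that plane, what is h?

749

Coplanarity requires P_1P_2 · (P_1P_3 × P_1P_4) = 0.
P_1P_2 = (617, 404, 671), P_1P_3 = (897, 264, 1035); the triple product is linear in h with coefficient 240996 and constant term -180506004.
Setting it to zero: h = 749.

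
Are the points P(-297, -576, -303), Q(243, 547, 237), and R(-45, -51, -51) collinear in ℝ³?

No

PQ = (540, 1123, 540), PR = (252, 525, 252).
Comparing components 2 and 3: (1123)(252) − (540)(525) = -504 ≠ 0, so PQ and PR are not parallel and the points are not collinear.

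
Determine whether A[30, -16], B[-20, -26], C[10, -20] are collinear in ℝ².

AB = (-50, -10), AC = (-20, -4).
det[AB; AC] = (-50)(-4) − (-10)(-20) = 0.
The determinant is zero, so the points are collinear.

Yes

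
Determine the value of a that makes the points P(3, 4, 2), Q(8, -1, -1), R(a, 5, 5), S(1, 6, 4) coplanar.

2

Normal to plane PQS: n = (-4, -4, 0); plane equation n·X = -28.
Requiring n·R = -28: (-4)a + (-20) = -28.
So a = 2.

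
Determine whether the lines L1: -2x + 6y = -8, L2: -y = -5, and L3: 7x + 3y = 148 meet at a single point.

Yes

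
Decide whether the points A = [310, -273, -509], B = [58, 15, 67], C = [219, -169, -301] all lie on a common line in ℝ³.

AB = (-252, 288, 576), AC = (-91, 104, 208).
Each component of AC is 13/36 times the corresponding component of AB, so AC = 13/36·AB and the points are collinear.

Yes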